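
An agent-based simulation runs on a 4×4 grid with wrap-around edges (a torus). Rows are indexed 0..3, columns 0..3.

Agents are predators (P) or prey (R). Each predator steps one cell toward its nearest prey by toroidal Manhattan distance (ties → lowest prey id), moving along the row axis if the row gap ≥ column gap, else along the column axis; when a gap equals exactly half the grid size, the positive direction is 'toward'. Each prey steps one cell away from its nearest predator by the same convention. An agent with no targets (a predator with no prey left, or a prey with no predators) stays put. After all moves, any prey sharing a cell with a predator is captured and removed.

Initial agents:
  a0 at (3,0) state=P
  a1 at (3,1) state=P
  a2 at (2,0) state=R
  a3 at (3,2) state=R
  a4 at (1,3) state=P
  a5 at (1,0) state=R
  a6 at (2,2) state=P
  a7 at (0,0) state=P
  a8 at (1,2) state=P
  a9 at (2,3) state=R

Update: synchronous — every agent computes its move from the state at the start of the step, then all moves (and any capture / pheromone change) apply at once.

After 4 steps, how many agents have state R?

1

t=1: a0@(2,0):P a1@(3,2):P a3@(3,3):R a4@(1,0):P a5@(1,1):R a6@(3,2):P a7@(1,0):P a8@(2,2):P a9@(3,3):R
t=2: a0@(3,0):P a1@(3,3):P a4@(1,1):P a5@(1,2):R a6@(3,3):P a7@(1,1):P a8@(3,2):P
t=3: a0@(0,0):P a1@(0,3):P a4@(1,2):P a5@(1,3):R a6@(0,3):P a7@(1,2):P a8@(0,2):P
t=4: a0@(1,0):P a1@(1,3):P a4@(1,3):P a5@(2,3):R a6@(1,3):P a7@(1,3):P a8@(1,2):P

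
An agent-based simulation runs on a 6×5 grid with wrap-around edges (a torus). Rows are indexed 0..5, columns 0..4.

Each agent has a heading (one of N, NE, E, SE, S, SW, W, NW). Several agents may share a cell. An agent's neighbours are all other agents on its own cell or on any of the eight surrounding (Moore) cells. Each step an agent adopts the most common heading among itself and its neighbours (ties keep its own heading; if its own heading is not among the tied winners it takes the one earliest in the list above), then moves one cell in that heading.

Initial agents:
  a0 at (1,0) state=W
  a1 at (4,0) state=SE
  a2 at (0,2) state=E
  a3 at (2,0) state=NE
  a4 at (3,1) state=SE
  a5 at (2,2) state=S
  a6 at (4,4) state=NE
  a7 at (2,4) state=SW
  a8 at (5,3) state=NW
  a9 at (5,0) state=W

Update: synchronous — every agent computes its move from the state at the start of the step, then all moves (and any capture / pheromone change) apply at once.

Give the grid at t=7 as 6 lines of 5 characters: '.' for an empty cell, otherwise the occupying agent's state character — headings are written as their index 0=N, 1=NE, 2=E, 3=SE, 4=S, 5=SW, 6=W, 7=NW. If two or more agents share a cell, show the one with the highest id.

.....
.....
.....
..33.
...33
.33..

t=1: a0@(1,4):W a1@(5,1):SE a2@(0,3):E a3@(1,1):NE a4@(4,2):SE a5@(3,2):S a6@(3,0):NE a7@(3,3):SW a8@(4,2):NW a9@(5,4):W
t=2: a0@(1,3):W a1@(0,2):SE a2@(0,2):W a3@(0,2):NE a4@(5,3):SE a5@(4,2):S a6@(2,1):NE a7@(4,2):SW a8@(5,3):SE a9@(5,3):W
t=3: a0@(1,2):W a1@(1,3):SE a2@(0,1):W a3@(1,3):SE a4@(0,4):SE a5@(5,3):SE a6@(1,2):NE a7@(5,3):SE a8@(0,4):SE a9@(0,4):SE
t=4: a0@(1,1):W a1@(2,4):SE a2@(0,0):W a3@(2,4):SE a4@(1,0):SE a5@(0,4):SE a6@(2,3):SE a7@(0,4):SE a8@(1,0):SE a9@(1,0):SE
t=5: a0@(2,2):SE a1@(3,0):SE a2@(1,1):SE a3@(3,0):SE a4@(2,1):SE a5@(1,0):SE a6@(3,4):SE a7@(1,0):SE a8@(2,1):SE a9@(2,1):SE
t=6: a0@(3,3):SE a1@(4,1):SE a2@(2,2):SE a3@(4,1):SE a4@(3,2):SE a5@(2,1):SE a6@(4,0):SE a7@(2,1):SE a8@(3,2):SE a9@(3,2):SE
t=7: a0@(4,4):SE a1@(5,2):SE a2@(3,3):SE a3@(5,2):SE a4@(4,3):SE a5@(3,2):SE a6@(5,1):SE a7@(3,2):SE a8@(4,3):SE a9@(4,3):SE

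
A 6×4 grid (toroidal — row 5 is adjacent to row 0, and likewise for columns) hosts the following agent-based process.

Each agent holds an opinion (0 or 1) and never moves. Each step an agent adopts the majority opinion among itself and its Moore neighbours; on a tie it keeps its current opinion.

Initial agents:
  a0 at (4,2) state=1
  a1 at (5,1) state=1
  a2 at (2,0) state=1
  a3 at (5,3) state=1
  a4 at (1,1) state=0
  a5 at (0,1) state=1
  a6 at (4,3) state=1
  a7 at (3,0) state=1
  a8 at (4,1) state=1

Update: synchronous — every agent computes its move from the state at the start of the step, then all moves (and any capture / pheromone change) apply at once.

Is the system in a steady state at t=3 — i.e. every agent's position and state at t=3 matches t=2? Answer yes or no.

yes

t=1: a0@(4,2):1 a1@(5,1):1 a2@(2,0):1 a3@(5,3):1 a4@(1,1):1 a5@(0,1):1 a6@(4,3):1 a7@(3,0):1 a8@(4,1):1
t=2: (unchanged — steady state)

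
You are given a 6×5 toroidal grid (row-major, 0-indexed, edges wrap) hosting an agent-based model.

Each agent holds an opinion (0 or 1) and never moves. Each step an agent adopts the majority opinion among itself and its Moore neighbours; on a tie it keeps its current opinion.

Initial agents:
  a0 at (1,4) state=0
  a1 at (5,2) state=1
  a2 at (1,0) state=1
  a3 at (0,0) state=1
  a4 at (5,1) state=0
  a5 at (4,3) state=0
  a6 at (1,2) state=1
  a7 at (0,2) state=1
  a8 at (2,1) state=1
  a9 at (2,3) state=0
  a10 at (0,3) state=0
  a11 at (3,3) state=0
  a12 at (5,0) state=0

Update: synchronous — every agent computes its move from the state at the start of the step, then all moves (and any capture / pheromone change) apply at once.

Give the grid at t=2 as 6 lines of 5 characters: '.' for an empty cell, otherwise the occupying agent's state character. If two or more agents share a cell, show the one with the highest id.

0.11.
1.1.0
.1.0.
...0.
...0.
001..

t=1: a0@(1,4):0 a1@(5,2):0 a2@(1,0):1 a3@(0,0):0 a4@(5,1):1 a5@(4,3):0 a6@(1,2):1 a7@(0,2):1 a8@(2,1):1 a9@(2,3):0 a10@(0,3):1 a11@(3,3):0 a12@(5,0):0
t=2: a0@(1,4):0 a1@(5,2):1 a2@(1,0):1 a3@(0,0):0 a4@(5,1):0 a5@(4,3):0 a6@(1,2):1 a7@(0,2):1 a8@(2,1):1 a9@(2,3):0 a10@(0,3):1 a11@(3,3):0 a12@(5,0):0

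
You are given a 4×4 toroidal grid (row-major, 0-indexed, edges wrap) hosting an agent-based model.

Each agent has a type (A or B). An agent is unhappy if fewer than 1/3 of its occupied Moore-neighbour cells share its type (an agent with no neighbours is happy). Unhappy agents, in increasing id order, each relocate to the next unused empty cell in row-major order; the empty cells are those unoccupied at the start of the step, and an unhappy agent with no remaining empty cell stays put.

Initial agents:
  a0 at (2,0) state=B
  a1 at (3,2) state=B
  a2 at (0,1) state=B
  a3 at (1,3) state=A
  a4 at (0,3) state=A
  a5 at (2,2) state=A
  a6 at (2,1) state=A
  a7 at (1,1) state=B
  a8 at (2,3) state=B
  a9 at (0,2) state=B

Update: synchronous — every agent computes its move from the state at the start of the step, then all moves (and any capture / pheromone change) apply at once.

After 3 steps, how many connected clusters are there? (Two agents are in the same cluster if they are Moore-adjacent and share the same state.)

2

t=1: a0@(2,0):B a1@(3,2):B a2@(0,1):B a3@(1,3):A a4@(0,3):A a5@(2,2):A a6@(0,0):A a7@(1,1):B a8@(2,3):B a9@(0,2):B
t=2: a0@(2,0):B a1@(3,2):B a2@(0,1):B a3@(1,3):A a4@(0,3):A a5@(1,0):A a6@(0,0):A a7@(1,1):B a8@(2,3):B a9@(0,2):B
t=3: (unchanged — steady state)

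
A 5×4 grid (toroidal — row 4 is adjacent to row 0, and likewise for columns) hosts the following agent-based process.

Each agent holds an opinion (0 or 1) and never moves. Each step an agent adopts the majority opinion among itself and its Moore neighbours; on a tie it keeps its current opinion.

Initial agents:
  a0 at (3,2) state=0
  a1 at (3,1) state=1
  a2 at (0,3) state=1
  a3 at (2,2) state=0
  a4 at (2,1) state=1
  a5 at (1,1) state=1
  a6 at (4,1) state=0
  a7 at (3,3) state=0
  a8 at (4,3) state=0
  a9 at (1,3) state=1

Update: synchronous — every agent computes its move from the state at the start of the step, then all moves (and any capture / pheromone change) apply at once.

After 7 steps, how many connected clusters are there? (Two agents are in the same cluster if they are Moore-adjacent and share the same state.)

t=1: a0@(3,2):0 a1@(3,1):0 a2@(0,3):1 a3@(2,2):1 a4@(2,1):1 a5@(1,1):1 a6@(4,1):0 a7@(3,3):0 a8@(4,3):0 a9@(1,3):1
t=2: (unchanged — steady state)

2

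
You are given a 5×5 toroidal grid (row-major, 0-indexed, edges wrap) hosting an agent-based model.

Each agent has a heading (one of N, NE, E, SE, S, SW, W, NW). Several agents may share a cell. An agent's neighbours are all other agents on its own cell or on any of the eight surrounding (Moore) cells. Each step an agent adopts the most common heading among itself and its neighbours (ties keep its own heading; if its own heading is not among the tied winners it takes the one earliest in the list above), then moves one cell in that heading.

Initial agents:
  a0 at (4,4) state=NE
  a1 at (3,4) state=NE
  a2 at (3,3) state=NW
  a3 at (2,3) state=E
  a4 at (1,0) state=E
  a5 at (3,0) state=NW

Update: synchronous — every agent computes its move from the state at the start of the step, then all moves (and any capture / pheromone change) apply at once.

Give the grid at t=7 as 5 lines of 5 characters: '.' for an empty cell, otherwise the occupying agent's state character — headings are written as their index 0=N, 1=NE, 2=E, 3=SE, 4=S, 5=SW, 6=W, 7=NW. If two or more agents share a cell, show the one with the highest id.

t=1: a0@(3,0):NE a1@(2,0):NE a2@(2,4):NE a3@(2,4):E a4@(1,1):E a5@(2,1):NE
t=2: a0@(2,1):NE a1@(1,1):NE a2@(1,0):NE a3@(1,0):NE a4@(0,2):NE a5@(1,2):NE
t=3: a0@(1,2):NE a1@(0,2):NE a2@(0,1):NE a3@(0,1):NE a4@(4,3):NE a5@(0,3):NE
t=4: a0@(0,3):NE a1@(4,3):NE a2@(4,2):NE a3@(4,2):NE a4@(3,4):NE a5@(4,4):NE
t=5: a0@(4,4):NE a1@(3,4):NE a2@(3,3):NE a3@(3,3):NE a4@(2,0):NE a5@(3,0):NE
t=6: a0@(3,0):NE a1@(2,0):NE a2@(2,4):NE a3@(2,4):NE a4@(1,1):NE a5@(2,1):NE
t=7: a0@(2,1):NE a1@(1,1):NE a2@(1,0):NE a3@(1,0):NE a4@(0,2):NE a5@(1,2):NE

..1..
111..
.1...
.....
.....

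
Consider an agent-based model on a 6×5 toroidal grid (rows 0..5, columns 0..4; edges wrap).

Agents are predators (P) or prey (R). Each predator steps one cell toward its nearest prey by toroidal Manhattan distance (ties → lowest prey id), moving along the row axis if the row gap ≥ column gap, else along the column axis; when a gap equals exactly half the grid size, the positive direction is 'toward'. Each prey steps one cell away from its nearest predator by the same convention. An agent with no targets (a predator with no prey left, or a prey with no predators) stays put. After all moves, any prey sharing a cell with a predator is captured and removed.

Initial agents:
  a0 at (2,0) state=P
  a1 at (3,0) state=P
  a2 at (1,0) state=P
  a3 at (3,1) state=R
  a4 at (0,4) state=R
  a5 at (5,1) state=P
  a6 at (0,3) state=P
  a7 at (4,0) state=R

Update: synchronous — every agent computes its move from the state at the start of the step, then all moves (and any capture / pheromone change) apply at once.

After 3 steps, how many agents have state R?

t=1: a0@(3,0):P a1@(3,1):P a2@(0,0):P a3@(3,2):R a5@(4,1):P a6@(0,4):P a7@(5,0):R
t=2: a0@(3,1):P a1@(3,2):P a2@(5,0):P a3@(3,3):R a5@(3,1):P a6@(5,4):P a7@(4,0):R
t=3: a0@(3,2):P a1@(3,3):P a2@(4,0):P a3@(3,4):R a5@(3,2):P a6@(4,4):P a7@(3,0):R

2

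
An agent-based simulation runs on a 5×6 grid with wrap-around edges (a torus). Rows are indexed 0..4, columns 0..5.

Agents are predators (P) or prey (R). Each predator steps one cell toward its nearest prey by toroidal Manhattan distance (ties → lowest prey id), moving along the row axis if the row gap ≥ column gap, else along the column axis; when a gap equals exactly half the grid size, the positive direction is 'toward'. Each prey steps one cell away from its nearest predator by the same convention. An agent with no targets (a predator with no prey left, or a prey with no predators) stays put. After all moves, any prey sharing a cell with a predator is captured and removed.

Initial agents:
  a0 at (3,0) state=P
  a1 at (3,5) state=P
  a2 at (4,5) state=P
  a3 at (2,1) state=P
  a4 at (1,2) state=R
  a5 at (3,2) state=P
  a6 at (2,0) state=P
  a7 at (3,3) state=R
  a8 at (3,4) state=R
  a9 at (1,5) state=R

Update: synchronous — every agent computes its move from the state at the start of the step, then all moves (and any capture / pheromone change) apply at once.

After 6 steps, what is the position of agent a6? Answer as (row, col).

(4, 0)

t=1: a0@(3,5):P a1@(3,4):P a2@(3,5):P a3@(1,1):P a4@(0,2):R a5@(3,3):P a6@(1,0):P a9@(0,5):R
t=2: a0@(4,5):P a1@(4,4):P a2@(4,5):P a3@(0,1):P a4@(4,2):R a5@(4,3):P a6@(0,0):P a9@(1,5):R
t=3: a0@(0,5):P a1@(4,3):P a2@(0,5):P a3@(4,1):P a5@(4,2):P a6@(1,0):P a9@(2,5):R
t=4: a0@(1,5):P a1@(3,3):P a2@(1,5):P a3@(3,1):P a5@(4,3):P a6@(2,0):P a9@(3,5):R
t=5: a0@(2,5):P a1@(3,4):P a2@(2,5):P a3@(3,0):P a5@(4,4):P a6@(3,0):P a9@(4,5):R
t=6: a0@(3,5):P a1@(4,4):P a2@(3,5):P a3@(4,0):P a5@(4,5):P a6@(4,0):P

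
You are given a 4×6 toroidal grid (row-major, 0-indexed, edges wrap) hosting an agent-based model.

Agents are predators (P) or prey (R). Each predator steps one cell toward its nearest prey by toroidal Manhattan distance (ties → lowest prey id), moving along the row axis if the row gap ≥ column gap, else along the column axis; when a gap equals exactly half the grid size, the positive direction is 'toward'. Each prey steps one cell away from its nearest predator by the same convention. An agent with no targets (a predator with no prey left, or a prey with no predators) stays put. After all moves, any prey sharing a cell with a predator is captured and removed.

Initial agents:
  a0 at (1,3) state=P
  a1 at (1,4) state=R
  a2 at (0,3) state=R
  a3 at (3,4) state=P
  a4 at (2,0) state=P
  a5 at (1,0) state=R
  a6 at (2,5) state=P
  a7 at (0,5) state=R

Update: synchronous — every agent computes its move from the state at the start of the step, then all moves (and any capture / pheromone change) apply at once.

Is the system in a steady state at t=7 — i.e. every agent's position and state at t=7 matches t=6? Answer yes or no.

t=1: a0@(1,4):P a2@(3,3):R a3@(0,4):P a4@(1,0):P a5@(0,0):R a6@(1,5):P
t=2: a0@(2,4):P a2@(2,3):R a3@(3,4):P a4@(0,0):P a5@(3,0):R a6@(0,5):P
t=3: a0@(2,3):P a2@(2,2):R a3@(2,4):P a4@(3,0):P a5@(2,0):R a6@(3,5):P
t=4: a0@(2,2):P a2@(2,1):R a3@(2,3):P a4@(2,0):P a5@(1,0):R a6@(2,5):P
t=5: a0@(2,1):P a3@(2,2):P a4@(2,1):P a5@(0,0):R a6@(2,0):P
t=6: a0@(3,1):P a3@(3,2):P a4@(3,1):P a6@(3,0):P
t=7: (unchanged — steady state)

yes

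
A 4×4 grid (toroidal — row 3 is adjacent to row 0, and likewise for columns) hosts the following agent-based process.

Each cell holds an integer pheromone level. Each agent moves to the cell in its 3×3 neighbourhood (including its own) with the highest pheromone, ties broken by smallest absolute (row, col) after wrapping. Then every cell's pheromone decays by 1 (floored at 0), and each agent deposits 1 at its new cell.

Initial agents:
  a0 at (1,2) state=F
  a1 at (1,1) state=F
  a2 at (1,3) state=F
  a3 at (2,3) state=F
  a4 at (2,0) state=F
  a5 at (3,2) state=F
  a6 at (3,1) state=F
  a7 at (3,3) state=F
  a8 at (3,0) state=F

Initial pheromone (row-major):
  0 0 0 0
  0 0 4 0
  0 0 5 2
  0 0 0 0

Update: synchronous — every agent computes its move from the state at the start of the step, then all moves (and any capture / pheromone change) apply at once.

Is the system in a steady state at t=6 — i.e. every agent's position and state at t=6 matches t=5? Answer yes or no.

t=1: a0@(2,2) a1@(2,2) a2@(2,2) a3@(2,2) a4@(2,3) a5@(2,2) a6@(2,2) a7@(2,2) a8@(2,3) | pheromone: 0 0 0 0 / 0 0 3 0 / 0 0 11 3 / 0 0 0 0
t=2: a0@(2,2) a1@(2,2) a2@(2,2) a3@(2,2) a4@(2,2) a5@(2,2) a6@(2,2) a7@(2,2) a8@(2,2) | pheromone: 0 0 0 0 / 0 0 2 0 / 0 0 19 2 / 0 0 0 0
t=3: a0@(2,2) a1@(2,2) a2@(2,2) a3@(2,2) a4@(2,2) a5@(2,2) a6@(2,2) a7@(2,2) a8@(2,2) | pheromone: 0 0 0 0 / 0 0 1 0 / 0 0 27 1 / 0 0 0 0
t=4: a0@(2,2) a1@(2,2) a2@(2,2) a3@(2,2) a4@(2,2) a5@(2,2) a6@(2,2) a7@(2,2) a8@(2,2) | pheromone: 0 0 0 0 / 0 0 0 0 / 0 0 35 0 / 0 0 0 0
t=5: a0@(2,2) a1@(2,2) a2@(2,2) a3@(2,2) a4@(2,2) a5@(2,2) a6@(2,2) a7@(2,2) a8@(2,2) | pheromone: 0 0 0 0 / 0 0 0 0 / 0 0 43 0 / 0 0 0 0
t=6: a0@(2,2) a1@(2,2) a2@(2,2) a3@(2,2) a4@(2,2) a5@(2,2) a6@(2,2) a7@(2,2) a8@(2,2) | pheromone: 0 0 0 0 / 0 0 0 0 / 0 0 51 0 / 0 0 0 0

yes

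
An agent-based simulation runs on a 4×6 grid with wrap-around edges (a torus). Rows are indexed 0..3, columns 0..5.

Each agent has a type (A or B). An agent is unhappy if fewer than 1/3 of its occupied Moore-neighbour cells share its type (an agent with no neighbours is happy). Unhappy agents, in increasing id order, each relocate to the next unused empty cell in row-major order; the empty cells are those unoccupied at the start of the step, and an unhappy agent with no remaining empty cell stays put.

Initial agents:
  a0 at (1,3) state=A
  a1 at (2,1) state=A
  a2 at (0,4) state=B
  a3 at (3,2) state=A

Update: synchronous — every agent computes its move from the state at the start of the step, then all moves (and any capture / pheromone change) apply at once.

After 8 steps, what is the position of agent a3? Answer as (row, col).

(3, 2)

t=1: a0@(0,0):A a1@(2,1):A a2@(0,1):B a3@(3,2):A
t=2: a0@(0,2):A a1@(2,1):A a2@(0,3):B a3@(3,2):A
t=3: a0@(0,2):A a1@(2,1):A a2@(0,0):B a3@(3,2):A
t=4: (unchanged — steady state)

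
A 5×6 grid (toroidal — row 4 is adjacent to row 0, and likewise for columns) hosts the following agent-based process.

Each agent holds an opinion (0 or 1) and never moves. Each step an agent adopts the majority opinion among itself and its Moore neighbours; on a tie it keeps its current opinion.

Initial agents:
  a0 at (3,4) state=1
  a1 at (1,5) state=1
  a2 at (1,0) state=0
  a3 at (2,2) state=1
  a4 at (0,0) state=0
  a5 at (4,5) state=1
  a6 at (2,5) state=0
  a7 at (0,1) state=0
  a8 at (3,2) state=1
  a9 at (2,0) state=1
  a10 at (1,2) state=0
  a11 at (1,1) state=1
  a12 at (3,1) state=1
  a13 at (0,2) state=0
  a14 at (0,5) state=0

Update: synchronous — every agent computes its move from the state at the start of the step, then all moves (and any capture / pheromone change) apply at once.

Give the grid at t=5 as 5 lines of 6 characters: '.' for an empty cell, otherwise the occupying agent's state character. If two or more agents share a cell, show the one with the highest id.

t=1: a0@(3,4):1 a1@(1,5):0 a2@(1,0):0 a3@(2,2):1 a4@(0,0):0 a5@(4,5):1 a6@(2,5):1 a7@(0,1):0 a8@(3,2):1 a9@(2,0):1 a10@(1,2):0 a11@(1,1):0 a12@(3,1):1 a13@(0,2):0 a14@(0,5):0
t=2: (unchanged — steady state)

000..0
000..0
1.1..1
.11.1.
.....1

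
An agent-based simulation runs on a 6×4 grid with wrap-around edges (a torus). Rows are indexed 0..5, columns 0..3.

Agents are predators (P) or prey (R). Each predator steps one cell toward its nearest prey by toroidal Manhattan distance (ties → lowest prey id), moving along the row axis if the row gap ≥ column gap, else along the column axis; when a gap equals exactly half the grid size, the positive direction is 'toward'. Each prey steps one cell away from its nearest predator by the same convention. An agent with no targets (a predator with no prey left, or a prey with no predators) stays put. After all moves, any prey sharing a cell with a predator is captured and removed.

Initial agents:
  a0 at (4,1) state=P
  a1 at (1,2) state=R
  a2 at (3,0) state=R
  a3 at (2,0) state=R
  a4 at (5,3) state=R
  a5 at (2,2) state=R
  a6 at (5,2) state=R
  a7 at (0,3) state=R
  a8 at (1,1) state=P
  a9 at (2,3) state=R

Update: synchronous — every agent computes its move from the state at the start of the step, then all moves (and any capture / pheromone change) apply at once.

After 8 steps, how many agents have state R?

t=1: a0@(3,1):P a1@(1,3):R a2@(2,0):R a3@(3,0):R a4@(5,2):R a5@(3,2):R a6@(0,2):R a7@(0,2):R a8@(1,2):P a9@(2,2):R
t=2: a0@(3,0):P a1@(1,0):R a2@(1,0):R a3@(3,3):R a4@(4,2):R a5@(3,3):R a6@(5,2):R a7@(5,2):R a8@(1,3):P a9@(3,2):R
t=3: a0@(3,3):P a1@(1,1):R a2@(1,1):R a3@(3,2):R a4@(4,1):R a5@(3,2):R a6@(4,2):R a7@(4,2):R a8@(1,0):P a9@(3,1):R
t=4: a0@(3,2):P a1@(1,2):R a2@(1,2):R a3@(3,1):R a4@(4,0):R a5@(3,1):R a6@(5,2):R a7@(5,2):R a8@(1,1):P a9@(3,0):R
t=5: a0@(3,1):P a1@(1,3):R a2@(1,3):R a3@(3,0):R a4@(4,3):R a5@(3,0):R a6@(0,2):R a7@(0,2):R a8@(1,2):P a9@(3,3):R
t=6: a0@(3,0):P a1@(1,0):R a2@(1,0):R a3@(3,3):R a4@(4,2):R a5@(3,3):R a6@(5,2):R a7@(5,2):R a8@(1,3):P a9@(3,2):R
t=7: a0@(3,3):P a1@(1,1):R a2@(1,1):R a3@(3,2):R a4@(4,1):R a5@(3,2):R a6@(4,2):R a7@(4,2):R a8@(1,0):P a9@(3,1):R
t=8: a0@(3,2):P a1@(1,2):R a2@(1,2):R a3@(3,1):R a4@(4,0):R a5@(3,1):R a6@(5,2):R a7@(5,2):R a8@(1,1):P a9@(3,0):R

8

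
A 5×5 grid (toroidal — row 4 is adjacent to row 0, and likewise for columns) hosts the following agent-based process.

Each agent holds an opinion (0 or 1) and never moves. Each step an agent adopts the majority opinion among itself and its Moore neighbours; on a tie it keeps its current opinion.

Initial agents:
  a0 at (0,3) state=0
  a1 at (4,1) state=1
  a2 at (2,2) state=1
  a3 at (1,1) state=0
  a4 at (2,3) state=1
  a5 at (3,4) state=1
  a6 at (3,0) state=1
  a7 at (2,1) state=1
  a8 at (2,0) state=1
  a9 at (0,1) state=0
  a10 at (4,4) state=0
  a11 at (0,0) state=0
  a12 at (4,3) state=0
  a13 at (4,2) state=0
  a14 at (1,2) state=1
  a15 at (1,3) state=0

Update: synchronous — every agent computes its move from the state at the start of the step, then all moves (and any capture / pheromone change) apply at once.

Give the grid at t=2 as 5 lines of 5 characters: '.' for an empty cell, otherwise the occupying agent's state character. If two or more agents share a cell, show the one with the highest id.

t=1: a0@(0,3):0 a1@(4,1):0 a2@(2,2):1 a3@(1,1):1 a4@(2,3):1 a5@(3,4):1 a6@(3,0):1 a7@(2,1):1 a8@(2,0):1 a9@(0,1):0 a10@(4,4):0 a11@(0,0):0 a12@(4,3):0 a13@(4,2):0 a14@(1,2):1 a15@(1,3):1
t=2: (unchanged — steady state)

00.0.
.111.
1111.
1...1
.0000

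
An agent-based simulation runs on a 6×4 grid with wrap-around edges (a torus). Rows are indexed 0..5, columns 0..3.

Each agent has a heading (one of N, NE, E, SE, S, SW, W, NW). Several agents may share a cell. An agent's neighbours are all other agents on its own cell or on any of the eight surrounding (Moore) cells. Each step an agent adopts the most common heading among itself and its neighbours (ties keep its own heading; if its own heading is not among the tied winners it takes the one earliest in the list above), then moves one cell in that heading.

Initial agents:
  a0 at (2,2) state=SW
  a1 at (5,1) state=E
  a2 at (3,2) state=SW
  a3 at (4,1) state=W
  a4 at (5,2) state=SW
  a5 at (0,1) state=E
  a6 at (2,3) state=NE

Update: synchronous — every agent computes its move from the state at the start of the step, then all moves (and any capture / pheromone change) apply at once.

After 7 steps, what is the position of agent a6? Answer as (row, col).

(3, 0)

t=1: a0@(3,1):SW a1@(5,2):E a2@(4,1):SW a3@(5,0):SW a4@(5,3):E a5@(0,2):E a6@(3,2):SW
t=2: a0@(4,0):SW a1@(5,3):E a2@(5,0):SW a3@(0,3):SW a4@(5,0):E a5@(0,3):E a6@(4,1):SW
t=3: a0@(5,3):SW a1@(5,0):E a2@(0,3):SW a3@(0,0):E a4@(0,3):SW a5@(0,0):E a6@(5,0):SW
t=4: a0@(0,2):SW a1@(0,3):SW a2@(1,2):SW a3@(1,3):SW a4@(1,2):SW a5@(1,3):SW a6@(0,3):SW
t=5: a0@(1,1):SW a1@(1,2):SW a2@(2,1):SW a3@(2,2):SW a4@(2,1):SW a5@(2,2):SW a6@(1,2):SW
t=6: a0@(2,0):SW a1@(2,1):SW a2@(3,0):SW a3@(3,1):SW a4@(3,0):SW a5@(3,1):SW a6@(2,1):SW
t=7: a0@(3,3):SW a1@(3,0):SW a2@(4,3):SW a3@(4,0):SW a4@(4,3):SW a5@(4,0):SW a6@(3,0):SW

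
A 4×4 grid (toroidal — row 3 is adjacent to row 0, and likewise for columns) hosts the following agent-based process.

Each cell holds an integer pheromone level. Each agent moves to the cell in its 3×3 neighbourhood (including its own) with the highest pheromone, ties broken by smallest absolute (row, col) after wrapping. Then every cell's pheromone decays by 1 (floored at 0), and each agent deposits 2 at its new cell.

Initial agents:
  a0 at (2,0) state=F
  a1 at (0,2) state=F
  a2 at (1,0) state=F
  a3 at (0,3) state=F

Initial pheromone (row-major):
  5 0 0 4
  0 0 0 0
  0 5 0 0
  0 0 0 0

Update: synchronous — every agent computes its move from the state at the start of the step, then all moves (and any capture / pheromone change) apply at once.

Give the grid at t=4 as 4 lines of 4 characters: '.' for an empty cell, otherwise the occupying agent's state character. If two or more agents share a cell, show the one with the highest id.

F...
....
.F..
....

t=1: a0@(2,1) a1@(0,3) a2@(0,0) a3@(0,0) | pheromone: 8 0 0 5 / 0 0 0 0 / 0 6 0 0 / 0 0 0 0
t=2: a0@(2,1) a1@(0,0) a2@(0,0) a3@(0,0) | pheromone: 13 0 0 4 / 0 0 0 0 / 0 7 0 0 / 0 0 0 0
t=3: a0@(2,1) a1@(0,0) a2@(0,0) a3@(0,0) | pheromone: 18 0 0 3 / 0 0 0 0 / 0 8 0 0 / 0 0 0 0
t=4: a0@(2,1) a1@(0,0) a2@(0,0) a3@(0,0) | pheromone: 23 0 0 2 / 0 0 0 0 / 0 9 0 0 / 0 0 0 0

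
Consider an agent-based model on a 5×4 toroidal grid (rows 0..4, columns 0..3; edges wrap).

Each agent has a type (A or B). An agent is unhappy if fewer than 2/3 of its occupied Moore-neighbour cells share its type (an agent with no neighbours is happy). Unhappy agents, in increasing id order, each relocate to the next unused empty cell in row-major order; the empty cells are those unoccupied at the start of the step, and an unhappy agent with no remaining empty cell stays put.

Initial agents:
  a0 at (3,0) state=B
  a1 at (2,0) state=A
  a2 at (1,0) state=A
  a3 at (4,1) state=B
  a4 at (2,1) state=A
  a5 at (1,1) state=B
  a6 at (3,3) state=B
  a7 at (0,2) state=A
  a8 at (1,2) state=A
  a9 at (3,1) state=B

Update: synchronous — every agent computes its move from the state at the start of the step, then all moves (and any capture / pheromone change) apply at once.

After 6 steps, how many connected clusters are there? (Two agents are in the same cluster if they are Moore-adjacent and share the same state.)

2

t=1: a0@(0,0):B a1@(0,1):A a2@(1,0):A a3@(4,1):B a4@(0,3):A a5@(1,3):B a6@(2,2):B a7@(2,3):A a8@(1,2):A a9@(3,2):B
t=2: a0@(0,2):B a1@(1,1):A a2@(2,0):A a3@(4,1):B a4@(2,1):A a5@(3,0):B a6@(3,1):B a7@(3,3):A a8@(4,0):A a9@(3,2):B
t=3: a0@(0,0):B a1@(1,1):A a2@(0,1):A a3@(4,1):B a4@(0,3):A a5@(1,0):B a6@(1,2):B a7@(1,3):A a8@(2,2):A a9@(2,3):B
t=4: a0@(0,2):B a1@(2,0):A a2@(2,1):A a3@(3,0):B a4@(3,1):A a5@(3,2):B a6@(3,3):B a7@(4,0):A a8@(4,2):A a9@(4,3):B
t=5: a0@(0,0):B a1@(0,1):A a2@(0,3):A a3@(1,0):B a4@(3,1):A a5@(1,1):B a6@(1,2):B a7@(1,3):A a8@(2,2):A a9@(4,3):B
t=6: a0@(0,2):B a1@(2,0):A a2@(2,1):A a3@(2,3):B a4@(3,1):A a5@(3,0):B a6@(3,2):B a7@(3,3):A a8@(4,0):A a9@(4,1):B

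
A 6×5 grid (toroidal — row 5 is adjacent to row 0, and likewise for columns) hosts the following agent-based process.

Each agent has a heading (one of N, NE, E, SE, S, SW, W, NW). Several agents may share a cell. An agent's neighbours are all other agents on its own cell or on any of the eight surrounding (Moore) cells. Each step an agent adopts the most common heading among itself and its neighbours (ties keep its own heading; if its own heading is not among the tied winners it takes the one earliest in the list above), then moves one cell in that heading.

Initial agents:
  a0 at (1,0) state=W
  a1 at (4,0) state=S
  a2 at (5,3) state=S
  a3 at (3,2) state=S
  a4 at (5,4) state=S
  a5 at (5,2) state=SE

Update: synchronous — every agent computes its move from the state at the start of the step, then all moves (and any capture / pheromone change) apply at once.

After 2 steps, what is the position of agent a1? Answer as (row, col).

(0, 0)

t=1: a0@(1,4):W a1@(5,0):S a2@(0,3):S a3@(4,2):S a4@(0,4):S a5@(0,3):SE
t=2: a0@(2,4):S a1@(0,0):S a2@(1,3):S a3@(5,2):S a4@(1,4):S a5@(1,3):S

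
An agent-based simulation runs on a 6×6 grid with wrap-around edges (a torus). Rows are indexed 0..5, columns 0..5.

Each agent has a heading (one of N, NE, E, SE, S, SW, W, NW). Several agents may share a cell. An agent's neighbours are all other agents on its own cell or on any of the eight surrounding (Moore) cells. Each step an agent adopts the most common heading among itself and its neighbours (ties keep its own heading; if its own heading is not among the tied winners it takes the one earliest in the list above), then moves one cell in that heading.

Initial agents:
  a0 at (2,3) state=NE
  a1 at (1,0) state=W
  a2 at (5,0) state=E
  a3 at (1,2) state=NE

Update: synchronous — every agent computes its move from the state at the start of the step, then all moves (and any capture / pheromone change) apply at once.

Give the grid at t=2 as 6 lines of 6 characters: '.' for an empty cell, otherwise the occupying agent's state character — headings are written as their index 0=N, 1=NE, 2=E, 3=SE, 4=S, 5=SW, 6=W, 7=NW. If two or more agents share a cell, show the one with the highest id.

t=1: a0@(1,4):NE a1@(1,5):W a2@(5,1):E a3@(0,3):NE
t=2: a0@(0,5):NE a1@(1,4):W a2@(5,2):E a3@(5,4):NE

.....1
....6.
......
......
......
..2.1.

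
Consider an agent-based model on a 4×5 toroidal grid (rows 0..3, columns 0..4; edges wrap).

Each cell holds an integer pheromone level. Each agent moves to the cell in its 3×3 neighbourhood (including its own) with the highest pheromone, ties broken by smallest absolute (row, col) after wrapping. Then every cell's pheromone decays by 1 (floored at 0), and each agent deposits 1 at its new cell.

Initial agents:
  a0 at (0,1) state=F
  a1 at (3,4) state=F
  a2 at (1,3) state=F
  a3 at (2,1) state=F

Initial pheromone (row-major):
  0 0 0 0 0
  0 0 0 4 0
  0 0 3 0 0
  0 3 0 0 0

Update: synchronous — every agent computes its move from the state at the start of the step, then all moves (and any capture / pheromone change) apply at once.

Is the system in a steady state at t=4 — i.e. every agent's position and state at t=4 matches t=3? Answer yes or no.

no

t=1: a0@(3,1) a1@(0,0) a2@(1,3) a3@(2,2) | pheromone: 1 0 0 0 0 / 0 0 0 4 0 / 0 0 3 0 0 / 0 3 0 0 0
t=2: a0@(2,2) a1@(3,1) a2@(1,3) a3@(1,3) | pheromone: 0 0 0 0 0 / 0 0 0 5 0 / 0 0 3 0 0 / 0 3 0 0 0
t=3: a0@(1,3) a1@(2,2) a2@(1,3) a3@(1,3) | pheromone: 0 0 0 0 0 / 0 0 0 7 0 / 0 0 3 0 0 / 0 2 0 0 0
t=4: a0@(1,3) a1@(1,3) a2@(1,3) a3@(1,3) | pheromone: 0 0 0 0 0 / 0 0 0 10 0 / 0 0 2 0 0 / 0 1 0 0 0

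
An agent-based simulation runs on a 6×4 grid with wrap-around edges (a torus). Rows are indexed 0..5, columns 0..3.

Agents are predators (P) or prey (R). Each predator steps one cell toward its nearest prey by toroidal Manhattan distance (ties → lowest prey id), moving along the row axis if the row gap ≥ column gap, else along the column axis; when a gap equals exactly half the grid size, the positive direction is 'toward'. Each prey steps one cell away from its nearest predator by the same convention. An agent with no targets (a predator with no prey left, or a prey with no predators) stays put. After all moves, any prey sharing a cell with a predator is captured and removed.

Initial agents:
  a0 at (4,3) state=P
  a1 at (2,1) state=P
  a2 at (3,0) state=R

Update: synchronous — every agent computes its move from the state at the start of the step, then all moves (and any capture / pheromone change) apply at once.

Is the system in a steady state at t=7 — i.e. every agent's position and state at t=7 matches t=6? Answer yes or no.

t=1: a0@(3,3):P a1@(3,1):P a2@(2,0):R
t=2: a0@(2,3):P a1@(2,1):P a2@(1,0):R
t=3: a0@(1,3):P a1@(1,1):P a2@(0,0):R
t=4: a0@(0,3):P a1@(0,1):P a2@(5,0):R
t=5: a0@(5,3):P a1@(5,1):P a2@(4,0):R
t=6: a0@(4,3):P a1@(4,1):P a2@(3,0):R
t=7: a0@(3,3):P a1@(3,1):P a2@(2,0):R

no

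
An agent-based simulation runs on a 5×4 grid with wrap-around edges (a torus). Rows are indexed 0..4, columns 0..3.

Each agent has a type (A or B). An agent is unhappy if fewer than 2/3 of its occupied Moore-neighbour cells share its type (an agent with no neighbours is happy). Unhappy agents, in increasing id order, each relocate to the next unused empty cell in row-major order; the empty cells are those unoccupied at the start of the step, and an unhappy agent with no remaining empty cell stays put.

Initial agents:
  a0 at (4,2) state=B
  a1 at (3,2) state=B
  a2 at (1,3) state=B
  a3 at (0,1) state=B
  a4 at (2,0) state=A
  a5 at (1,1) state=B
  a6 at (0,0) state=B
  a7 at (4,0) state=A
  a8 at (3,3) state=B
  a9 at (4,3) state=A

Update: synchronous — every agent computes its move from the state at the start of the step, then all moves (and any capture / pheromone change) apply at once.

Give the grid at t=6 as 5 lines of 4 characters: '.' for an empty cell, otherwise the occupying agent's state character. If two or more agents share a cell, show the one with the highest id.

B...
..BB
..BB
ABBA
A...

t=1: a0@(4,2):B a1@(3,2):B a2@(0,2):B a3@(0,1):B a4@(0,3):A a5@(1,1):B a6@(1,0):B a7@(1,2):A a8@(2,1):B a9@(2,2):A
t=2: a0@(4,2):B a1@(3,2):B a2@(0,0):B a3@(0,1):B a4@(1,3):A a5@(1,1):B a6@(1,0):B a7@(2,0):A a8@(2,3):B a9@(3,0):A
t=3: a0@(4,2):B a1@(3,2):B a2@(0,0):B a3@(0,1):B a4@(0,2):A a5@(1,1):B a6@(1,0):B a7@(0,3):A a8@(1,2):B a9@(2,1):A
t=4: a0@(1,3):B a1@(2,0):B a2@(0,0):B a3@(0,1):B a4@(2,2):A a5@(1,1):B a6@(2,3):B a7@(3,0):A a8@(3,1):B a9@(3,3):A
t=5: a0@(1,3):B a1@(2,0):B a2@(0,0):B a3@(0,1):B a4@(0,2):A a5@(1,1):B a6@(0,3):B a7@(1,0):A a8@(1,2):B a9@(2,1):A
t=6: a0@(1,3):B a1@(2,2):B a2@(0,0):B a3@(2,3):B a4@(3,0):A a5@(3,1):B a6@(3,2):B a7@(3,3):A a8@(1,2):B a9@(4,0):A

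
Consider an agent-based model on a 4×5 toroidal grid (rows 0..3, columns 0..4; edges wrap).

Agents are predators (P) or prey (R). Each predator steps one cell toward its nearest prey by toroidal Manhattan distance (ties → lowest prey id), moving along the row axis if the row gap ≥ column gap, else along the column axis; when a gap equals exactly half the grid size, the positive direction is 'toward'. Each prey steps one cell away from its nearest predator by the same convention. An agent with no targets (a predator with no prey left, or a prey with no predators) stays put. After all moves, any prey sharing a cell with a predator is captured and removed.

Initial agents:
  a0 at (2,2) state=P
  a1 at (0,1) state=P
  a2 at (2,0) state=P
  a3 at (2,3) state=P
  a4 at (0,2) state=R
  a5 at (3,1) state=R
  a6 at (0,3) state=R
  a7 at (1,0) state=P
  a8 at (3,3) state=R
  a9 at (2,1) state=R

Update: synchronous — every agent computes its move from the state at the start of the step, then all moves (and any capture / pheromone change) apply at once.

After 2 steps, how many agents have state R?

3

t=1: a0@(2,1):P a1@(0,2):P a2@(2,1):P a3@(3,3):P a4@(0,3):R a6@(0,4):R a7@(2,0):P a8@(0,3):R
t=2: a0@(3,1):P a1@(0,3):P a2@(3,1):P a3@(0,3):P a4@(0,4):R a6@(0,0):R a7@(3,0):P a8@(0,4):R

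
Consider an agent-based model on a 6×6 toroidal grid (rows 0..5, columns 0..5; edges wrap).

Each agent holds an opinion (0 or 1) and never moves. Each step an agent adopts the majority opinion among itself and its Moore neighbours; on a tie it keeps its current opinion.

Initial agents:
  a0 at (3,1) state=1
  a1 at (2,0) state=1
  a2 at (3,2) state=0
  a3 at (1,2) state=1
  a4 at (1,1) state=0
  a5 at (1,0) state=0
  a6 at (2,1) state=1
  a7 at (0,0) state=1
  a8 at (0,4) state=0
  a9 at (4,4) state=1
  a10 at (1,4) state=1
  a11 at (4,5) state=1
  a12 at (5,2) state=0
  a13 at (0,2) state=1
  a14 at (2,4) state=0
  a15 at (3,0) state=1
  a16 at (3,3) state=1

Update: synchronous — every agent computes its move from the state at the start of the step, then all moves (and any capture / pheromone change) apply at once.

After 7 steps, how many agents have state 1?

t=1: a0@(3,1):1 a1@(2,0):1 a2@(3,2):1 a3@(1,2):1 a4@(1,1):1 a5@(1,0):1 a6@(2,1):1 a7@(0,0):0 a8@(0,4):0 a9@(4,4):1 a10@(1,4):0 a11@(4,5):1 a12@(5,2):0 a13@(0,2):1 a14@(2,4):1 a15@(3,0):1 a16@(3,3):1
t=2: a0@(3,1):1 a1@(2,0):1 a2@(3,2):1 a3@(1,2):1 a4@(1,1):1 a5@(1,0):1 a6@(2,1):1 a7@(0,0):1 a8@(0,4):0 a9@(4,4):1 a10@(1,4):0 a11@(4,5):1 a12@(5,2):0 a13@(0,2):1 a14@(2,4):1 a15@(3,0):1 a16@(3,3):1
t=3: (unchanged — steady state)

14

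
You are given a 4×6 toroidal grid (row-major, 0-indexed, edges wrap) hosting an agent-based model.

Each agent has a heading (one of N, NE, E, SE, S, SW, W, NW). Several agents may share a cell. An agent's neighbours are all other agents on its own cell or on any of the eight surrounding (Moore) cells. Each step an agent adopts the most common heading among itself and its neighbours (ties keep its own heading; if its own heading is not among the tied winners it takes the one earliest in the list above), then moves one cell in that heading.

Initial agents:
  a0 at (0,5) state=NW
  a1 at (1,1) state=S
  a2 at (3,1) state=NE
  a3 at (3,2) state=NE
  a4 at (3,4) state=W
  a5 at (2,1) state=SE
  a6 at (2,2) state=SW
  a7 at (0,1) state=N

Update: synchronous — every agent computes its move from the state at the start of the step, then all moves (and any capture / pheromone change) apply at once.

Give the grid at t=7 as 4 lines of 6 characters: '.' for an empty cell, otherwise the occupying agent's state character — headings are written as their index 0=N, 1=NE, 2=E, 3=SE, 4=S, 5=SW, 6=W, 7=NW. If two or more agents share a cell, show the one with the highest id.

.111..
..11..
......
..11..

t=1: a0@(3,4):NW a1@(2,1):S a2@(2,2):NE a3@(2,3):NE a4@(3,3):W a5@(1,2):NE a6@(1,3):NE a7@(3,2):NE
t=2: a0@(2,3):NW a1@(1,2):NE a2@(1,3):NE a3@(1,4):NE a4@(2,4):NE a5@(0,3):NE a6@(0,4):NE a7@(2,3):NE
t=3: a0@(1,4):NE a1@(0,3):NE a2@(0,4):NE a3@(0,5):NE a4@(1,5):NE a5@(3,4):NE a6@(3,5):NE a7@(1,4):NE
t=4: a0@(0,5):NE a1@(3,4):NE a2@(3,5):NE a3@(3,0):NE a4@(0,0):NE a5@(2,5):NE a6@(2,0):NE a7@(0,5):NE
t=5: a0@(3,0):NE a1@(2,5):NE a2@(2,0):NE a3@(2,1):NE a4@(3,1):NE a5@(1,0):NE a6@(1,1):NE a7@(3,0):NE
t=6: a0@(2,1):NE a1@(1,0):NE a2@(1,1):NE a3@(1,2):NE a4@(2,2):NE a5@(0,1):NE a6@(0,2):NE a7@(2,1):NE
t=7: a0@(1,2):NE a1@(0,1):NE a2@(0,2):NE a3@(0,3):NE a4@(1,3):NE a5@(3,2):NE a6@(3,3):NE a7@(1,2):NE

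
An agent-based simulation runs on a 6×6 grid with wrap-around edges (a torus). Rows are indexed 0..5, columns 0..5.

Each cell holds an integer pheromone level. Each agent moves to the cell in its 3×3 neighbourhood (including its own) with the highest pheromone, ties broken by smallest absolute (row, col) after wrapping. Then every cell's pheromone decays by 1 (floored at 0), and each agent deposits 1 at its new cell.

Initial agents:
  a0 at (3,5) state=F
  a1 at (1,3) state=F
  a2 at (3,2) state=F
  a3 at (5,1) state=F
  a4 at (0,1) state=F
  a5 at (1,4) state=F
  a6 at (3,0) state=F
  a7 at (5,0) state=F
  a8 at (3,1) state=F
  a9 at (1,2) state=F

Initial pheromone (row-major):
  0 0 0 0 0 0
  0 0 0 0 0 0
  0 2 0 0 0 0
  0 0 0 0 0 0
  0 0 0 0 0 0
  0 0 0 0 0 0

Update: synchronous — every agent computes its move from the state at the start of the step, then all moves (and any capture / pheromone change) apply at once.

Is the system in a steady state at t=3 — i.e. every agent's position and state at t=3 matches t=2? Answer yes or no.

yes

t=1: a0@(2,0) a1@(0,2) a2@(2,1) a3@(0,0) a4@(0,0) a5@(0,3) a6@(2,1) a7@(0,0) a8@(2,1) a9@(2,1) | pheromone: 3 0 1 1 0 0 / 0 0 0 0 0 0 / 1 5 0 0 0 0 / 0 0 0 0 0 0 / 0 0 0 0 0 0 / 0 0 0 0 0 0
t=2: a0@(2,1) a1@(0,2) a2@(2,1) a3@(0,0) a4@(0,0) a5@(0,2) a6@(2,1) a7@(0,0) a8@(2,1) a9@(2,1) | pheromone: 5 0 2 0 0 0 / 0 0 0 0 0 0 / 0 9 0 0 0 0 / 0 0 0 0 0 0 / 0 0 0 0 0 0 / 0 0 0 0 0 0
t=3: a0@(2,1) a1@(0,2) a2@(2,1) a3@(0,0) a4@(0,0) a5@(0,2) a6@(2,1) a7@(0,0) a8@(2,1) a9@(2,1) | pheromone: 7 0 3 0 0 0 / 0 0 0 0 0 0 / 0 13 0 0 0 0 / 0 0 0 0 0 0 / 0 0 0 0 0 0 / 0 0 0 0 0 0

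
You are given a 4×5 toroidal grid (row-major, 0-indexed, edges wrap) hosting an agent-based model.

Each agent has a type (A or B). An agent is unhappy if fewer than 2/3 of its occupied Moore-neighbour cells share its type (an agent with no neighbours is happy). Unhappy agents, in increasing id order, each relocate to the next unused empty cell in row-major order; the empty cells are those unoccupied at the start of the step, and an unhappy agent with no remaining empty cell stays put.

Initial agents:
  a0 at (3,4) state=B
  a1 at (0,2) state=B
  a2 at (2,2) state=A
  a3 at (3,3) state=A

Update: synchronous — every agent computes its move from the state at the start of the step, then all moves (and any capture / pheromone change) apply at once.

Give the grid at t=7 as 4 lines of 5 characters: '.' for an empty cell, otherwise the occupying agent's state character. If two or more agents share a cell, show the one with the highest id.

BB.A.
.....
..A..
.....

t=1: a0@(0,0):B a1@(0,1):B a2@(2,2):A a3@(0,3):A
t=2: (unchanged — steady state)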